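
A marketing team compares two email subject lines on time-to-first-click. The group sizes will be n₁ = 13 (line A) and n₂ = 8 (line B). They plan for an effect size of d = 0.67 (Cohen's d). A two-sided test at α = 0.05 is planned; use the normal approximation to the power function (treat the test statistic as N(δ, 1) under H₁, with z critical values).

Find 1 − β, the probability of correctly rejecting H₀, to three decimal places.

Noncentrality parameter: δ = d / √(1/n₁ + 1/n₂) = 0.67 / √(1/13 + 1/8) = 1.4910
Critical value for a two-sided test at α = 0.05: z_{α/2} = 1.960.
Power = Φ(δ − 1.960) + Φ(−δ − 1.960) = Φ(-0.469) + Φ(-3.451) = 0.3196 + 0.0003 = 0.3198.

Power ≈ 0.320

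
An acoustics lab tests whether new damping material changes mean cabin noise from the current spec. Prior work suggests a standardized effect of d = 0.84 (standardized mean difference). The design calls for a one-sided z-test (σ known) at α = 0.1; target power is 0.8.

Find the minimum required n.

Set Φ(δ − 1.282) = 0.8; then δ − 1.282 = Φ⁻¹(0.8) = 0.842, giving δ = 2.123.
δ = d·√n ⇒ n = (δ/d)² = (2.123 / 0.84)² = 6.39.
Round up to the next whole unit.

n = 7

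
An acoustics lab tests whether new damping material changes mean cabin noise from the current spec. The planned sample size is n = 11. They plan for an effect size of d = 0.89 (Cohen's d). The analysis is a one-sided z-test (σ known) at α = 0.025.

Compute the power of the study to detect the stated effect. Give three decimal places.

Noncentrality parameter: δ = d·√n = 0.89 × √11 = 2.9518
One-sided α = 0.025 → critical value z_{0.025} = 1.960.
Power = Φ(δ − 1.960) = Φ(0.992) = 0.8394.

Power ≈ 0.839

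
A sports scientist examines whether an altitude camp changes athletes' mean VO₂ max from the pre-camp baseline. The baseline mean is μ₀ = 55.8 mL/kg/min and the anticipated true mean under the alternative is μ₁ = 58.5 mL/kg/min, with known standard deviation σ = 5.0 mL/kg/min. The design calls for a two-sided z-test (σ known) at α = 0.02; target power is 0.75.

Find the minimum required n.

n = 31

Standardized effect: d = |μ₁ − μ₀| / σ = |58.5 − 55.8| / 5.0 = 0.5400
Set Φ(δ − 2.326) = 0.75; then δ − 2.326 = Φ⁻¹(0.75) = 0.674, giving δ = 3.001.
(Ignoring the negligible lower-tail rejection probability gives the usual closed-form inversion.)
δ = d·√n ⇒ n = (δ/d)² = (3.001 / 0.5400)² = 30.88.
Round up to the next whole unit.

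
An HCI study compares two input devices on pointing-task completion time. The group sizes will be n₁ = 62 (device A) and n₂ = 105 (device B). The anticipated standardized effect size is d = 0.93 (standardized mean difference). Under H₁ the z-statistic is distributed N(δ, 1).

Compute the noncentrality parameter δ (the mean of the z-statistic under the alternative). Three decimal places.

δ ≈ 5.807

δ = d / √(1/n₁ + 1/n₂) = 0.93 / √(1/62 + 1/105) = 5.8065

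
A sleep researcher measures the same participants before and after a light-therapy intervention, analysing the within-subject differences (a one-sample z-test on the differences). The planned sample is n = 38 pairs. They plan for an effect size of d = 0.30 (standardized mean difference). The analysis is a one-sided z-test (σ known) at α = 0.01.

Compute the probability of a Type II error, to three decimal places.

Noncentrality parameter: δ = d·√n = 0.30 × √38 = 1.8493
One-sided α = 0.01 → critical value z_{0.01} = 2.326.
Power = P(Z > 2.326 − δ) = Φ(-0.477) = 0.3167.
Type II error: β = 1 − power = 1 − 0.3167 = 0.6833.

β ≈ 0.683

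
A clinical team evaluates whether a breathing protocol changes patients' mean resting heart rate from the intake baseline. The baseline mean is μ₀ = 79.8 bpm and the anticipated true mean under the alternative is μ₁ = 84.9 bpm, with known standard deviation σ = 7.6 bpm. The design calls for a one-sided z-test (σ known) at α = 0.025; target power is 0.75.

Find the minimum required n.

Standardized effect: d = |μ₁ − μ₀| / σ = |84.9 − 79.8| / 7.6 = 0.6711
For power 0.75 need Φ(δ − z_{0.025}) = 0.75, so δ = z_{0.025} + z_{0.25} = 1.960 + 0.674 = 2.634.
δ = d·√n ⇒ n = (δ/d)² = (2.634 / 0.6711)² = 15.41.
Rounding up, n = 16.

n = 16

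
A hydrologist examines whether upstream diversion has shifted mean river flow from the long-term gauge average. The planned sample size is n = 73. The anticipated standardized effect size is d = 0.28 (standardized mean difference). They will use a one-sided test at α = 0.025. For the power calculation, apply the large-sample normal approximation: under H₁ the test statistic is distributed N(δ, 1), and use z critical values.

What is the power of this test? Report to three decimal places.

Power ≈ 0.667

Noncentrality parameter: δ = d·√n = 0.28 × √73 = 2.3923
One-sided α = 0.025 → critical value z_{0.025} = 1.960.
Power = P(Z > 1.960 − δ) = Φ(0.432) = 0.6673.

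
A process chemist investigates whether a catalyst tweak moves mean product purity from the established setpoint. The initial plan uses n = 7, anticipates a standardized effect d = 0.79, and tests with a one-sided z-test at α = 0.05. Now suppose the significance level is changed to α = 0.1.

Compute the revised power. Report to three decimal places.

Power ≈ 0.791

δ = d·√n = 0.79 × √7 = 2.0901 (unchanged). New critical value: z_{0.1} = 1.282.
Revised power = P(Z > 1.282 − δ) = Φ(0.809) = 0.7906.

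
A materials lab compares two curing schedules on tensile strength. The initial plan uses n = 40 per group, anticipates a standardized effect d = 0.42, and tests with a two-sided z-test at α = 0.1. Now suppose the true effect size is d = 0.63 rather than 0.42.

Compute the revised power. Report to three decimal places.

Power ≈ 0.880

With d = 0.63: δ = d·√(n/2) = 0.63 × √(40/2) = 2.8174. Critical value z_{0.05} = 1.645.
Revised power = Φ(δ − 1.645) + Φ(−δ − 1.645) = Φ(1.173) + Φ(-4.462) = 0.8795 + 0.0000 = 0.8795.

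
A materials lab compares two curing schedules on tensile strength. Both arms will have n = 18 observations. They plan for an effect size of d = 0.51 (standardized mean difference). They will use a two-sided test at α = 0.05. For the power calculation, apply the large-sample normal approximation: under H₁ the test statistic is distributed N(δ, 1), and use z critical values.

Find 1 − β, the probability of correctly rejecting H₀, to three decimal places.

Power ≈ 0.334

Noncentrality parameter: δ = d·√(n/2) = 0.51 × √(18/2) = 1.5300
Critical value for a two-sided test at α = 0.05: z_{α/2} = 1.960.
Power = Φ(δ − 1.960) + Φ(−δ − 1.960) = Φ(-0.430) + Φ(-3.490) = 0.3336 + 0.0002 = 0.3339.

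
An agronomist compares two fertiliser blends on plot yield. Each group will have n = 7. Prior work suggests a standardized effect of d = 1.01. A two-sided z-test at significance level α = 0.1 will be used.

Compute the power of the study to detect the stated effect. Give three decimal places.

Noncentrality parameter: λ = d·√(n/2) = 1.01 × √(7/2) = 1.8895
Two-sided α = 0.1 → critical value z_{0.05} = 1.645.
Power = Φ(λ − 1.645) + Φ(−λ − 1.645) = Φ(0.245) + Φ(-3.534) = 0.5966 + 0.0002 = 0.5969.

Power ≈ 0.597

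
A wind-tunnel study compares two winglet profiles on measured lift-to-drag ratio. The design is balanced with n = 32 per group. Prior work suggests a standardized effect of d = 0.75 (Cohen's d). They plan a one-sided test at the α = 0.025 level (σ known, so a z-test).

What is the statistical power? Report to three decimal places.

Power ≈ 0.851

Noncentrality parameter: δ = d·√(n/2) = 0.75 × √(32/2) = 3.0000
Critical value for a one-sided test at α = 0.025: z_α = 1.960.
Power = P(Z > 1.960 − δ) = Φ(1.040) = 0.8508.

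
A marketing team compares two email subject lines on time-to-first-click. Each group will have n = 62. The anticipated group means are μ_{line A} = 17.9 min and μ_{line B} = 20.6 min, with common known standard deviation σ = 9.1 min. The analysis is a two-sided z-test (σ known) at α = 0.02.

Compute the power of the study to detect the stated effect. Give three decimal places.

Power ≈ 0.250

Standardized effect: d = |μ_{line A} − μ_{line B}| / σ = |17.9 − 20.6| / 9.1 = 0.2967
Noncentrality parameter: δ = d·√(n/2) = 0.2967 × √(62/2) = 1.6520
Critical value for a two-sided test at α = 0.02: z_{α/2} = 2.326.
Power = Φ(δ − 2.326) + Φ(−δ − 2.326) = Φ(-0.674) + Φ(-3.978) = 0.2500 + 0.0000 = 0.2501.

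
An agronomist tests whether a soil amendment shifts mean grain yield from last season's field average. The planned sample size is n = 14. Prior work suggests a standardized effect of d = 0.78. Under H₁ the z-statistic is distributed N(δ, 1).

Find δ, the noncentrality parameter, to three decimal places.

δ ≈ 2.918

δ = d·√n = 0.78 × √14 = 2.9185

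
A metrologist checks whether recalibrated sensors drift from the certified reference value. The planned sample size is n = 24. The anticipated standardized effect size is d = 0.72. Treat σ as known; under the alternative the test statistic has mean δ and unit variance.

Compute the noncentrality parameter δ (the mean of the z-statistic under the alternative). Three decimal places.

δ ≈ 3.527

δ = d·√n = 0.72 × √24 = 3.5273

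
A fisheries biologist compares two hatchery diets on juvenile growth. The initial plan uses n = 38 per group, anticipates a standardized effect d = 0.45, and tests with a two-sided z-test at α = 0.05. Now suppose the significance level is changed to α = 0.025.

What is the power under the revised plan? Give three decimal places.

Power ≈ 0.390

δ = d·√(n/2) = 0.45 × √(38/2) = 1.9615 (unchanged). New critical value: z_{0.0125} = 2.241.
Revised power = Φ(δ − 2.241) + Φ(−δ − 2.241) = Φ(-0.280) + Φ(-4.203) = 0.3898 + 0.0000 = 0.3898.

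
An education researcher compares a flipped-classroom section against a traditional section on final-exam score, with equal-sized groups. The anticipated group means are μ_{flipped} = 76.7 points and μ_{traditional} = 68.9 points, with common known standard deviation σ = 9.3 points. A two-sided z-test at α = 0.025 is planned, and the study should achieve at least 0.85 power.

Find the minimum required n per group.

n = 31 per group

Standardized effect: d = |μ_{flipped} − μ_{traditional}| / σ = |76.7 − 68.9| / 9.3 = 0.8387
Set Φ(δ − 2.241) = 0.85; then δ − 2.241 = Φ⁻¹(0.85) = 1.036, giving δ = 3.278.
(For δ > 0 the lower-tail rejection region contributes negligibly to power, so the one-term inversion is standard.)
δ = d·√(n/2) ⇒ n = 2(δ/d)² = 2 × (3.278 / 0.8387)² = 30.55.
Rounding up, n = 31 per group.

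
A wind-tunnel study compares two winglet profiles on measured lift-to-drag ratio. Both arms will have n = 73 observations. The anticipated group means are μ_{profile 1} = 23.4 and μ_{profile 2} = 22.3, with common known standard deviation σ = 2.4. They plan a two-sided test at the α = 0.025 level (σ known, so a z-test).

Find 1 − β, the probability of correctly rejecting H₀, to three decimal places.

Power ≈ 0.701

Standardized effect: d = |μ_{profile 1} − μ_{profile 2}| / σ = |23.4 − 22.3| / 2.4 = 0.4583
Noncentrality parameter: δ = d·√(n/2) = 0.4583 × √(73/2) = 2.7690
Critical value for a two-sided test at α = 0.025: z_{α/2} = 2.241.
Power = Φ(δ − 2.241) + Φ(−δ − 2.241) = Φ(0.528) + Φ(-5.010) = 0.7011 + 0.0000 = 0.7011.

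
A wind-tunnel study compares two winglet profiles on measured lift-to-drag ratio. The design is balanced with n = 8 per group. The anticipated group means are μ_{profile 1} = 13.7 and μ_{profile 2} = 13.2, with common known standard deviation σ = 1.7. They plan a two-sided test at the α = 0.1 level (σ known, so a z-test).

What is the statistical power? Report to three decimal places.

Standardized effect: d = |μ_{profile 1} − μ_{profile 2}| / σ = |13.7 − 13.2| / 1.7 = 0.2941
Noncentrality parameter: δ = d·√(n/2) = 0.2941 × √(8/2) = 0.5882
Two-sided α = 0.1 → critical value z_{0.05} = 1.645.
Power = Φ(δ − 1.645) + Φ(−δ − 1.645) = Φ(-1.057) + Φ(-2.233) = 0.1453 + 0.0128 = 0.1581.

Power ≈ 0.158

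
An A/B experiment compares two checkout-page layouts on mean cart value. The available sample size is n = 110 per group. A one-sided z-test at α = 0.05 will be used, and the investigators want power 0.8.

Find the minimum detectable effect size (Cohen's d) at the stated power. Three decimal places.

Required noncentrality: δ = z_{0.05} + z_{0.20} = 1.645 + 0.842 = 2.486.
δ = d·√(n/2) ⇒ d = δ/√(n/2) = 2.486/√(110/2) = 0.3353.

d ≈ 0.335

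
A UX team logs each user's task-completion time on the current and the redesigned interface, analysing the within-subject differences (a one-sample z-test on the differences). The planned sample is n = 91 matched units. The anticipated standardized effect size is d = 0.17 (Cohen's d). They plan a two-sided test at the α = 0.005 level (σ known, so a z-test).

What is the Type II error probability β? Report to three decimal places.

Noncentrality parameter: δ = d·√n = 0.17 × √91 = 1.6217
Two-sided α = 0.005 → critical value z_{0.0025} = 2.807.
Power = Φ(δ − 2.807) + Φ(−δ − 2.807) = Φ(-1.185) + Φ(-4.429) = 0.1179 + 0.0000 = 0.1179.
Type II error: β = 1 − power = 1 − 0.1179 = 0.8821.

β ≈ 0.882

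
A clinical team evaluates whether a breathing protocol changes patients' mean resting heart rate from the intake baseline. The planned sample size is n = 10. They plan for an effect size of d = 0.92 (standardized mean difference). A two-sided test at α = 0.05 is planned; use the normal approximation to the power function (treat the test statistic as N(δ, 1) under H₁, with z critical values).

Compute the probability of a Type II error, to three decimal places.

Noncentrality parameter: δ = d·√n = 0.92 × √10 = 2.9093
Critical value for a two-sided test at α = 0.05: z_{α/2} = 1.960.
Power = Φ(δ − 1.960) + Φ(−δ − 1.960) = Φ(0.949) + Φ(-4.869) = 0.8288 + 0.0000 = 0.8288.
Type II error: β = 1 − power = 1 − 0.8288 = 0.1712.

β ≈ 0.171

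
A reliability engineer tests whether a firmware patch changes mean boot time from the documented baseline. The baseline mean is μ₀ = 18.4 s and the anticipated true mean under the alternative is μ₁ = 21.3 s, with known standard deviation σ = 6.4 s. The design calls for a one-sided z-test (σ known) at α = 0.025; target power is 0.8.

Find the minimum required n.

Standardized effect: d = |μ₁ − μ₀| / σ = |21.3 − 18.4| / 6.4 = 0.4531
Set Φ(δ − 1.960) = 0.8; then δ − 1.960 = Φ⁻¹(0.8) = 0.842, giving δ = 2.802.
δ = d·√n ⇒ n = (δ/d)² = (2.802 / 0.4531)² = 38.23.
Rounding up, n = 39.

n = 39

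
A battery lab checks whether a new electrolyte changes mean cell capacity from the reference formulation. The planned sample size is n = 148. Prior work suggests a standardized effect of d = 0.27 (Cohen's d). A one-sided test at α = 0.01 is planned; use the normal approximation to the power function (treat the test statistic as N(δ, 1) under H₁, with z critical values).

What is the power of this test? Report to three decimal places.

Power ≈ 0.831

Noncentrality parameter: δ = d·√n = 0.27 × √148 = 3.2847
Critical value for a one-sided test at α = 0.01: z_α = 2.326.
Power = Φ(δ − 2.326) = Φ(0.958) = 0.8311.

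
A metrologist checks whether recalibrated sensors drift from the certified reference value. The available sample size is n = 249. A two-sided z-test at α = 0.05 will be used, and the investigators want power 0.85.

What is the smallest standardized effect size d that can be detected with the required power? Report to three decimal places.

Required noncentrality: δ = z_{0.025} + z_{0.15} = 1.960 + 1.036 = 2.996.
(The second rejection-region term Φ(−δ − z_{α/2}) is negligible and dropped.)
δ = d·√n ⇒ d = δ/√n = 2.996/√249 = 0.1899.

d ≈ 0.190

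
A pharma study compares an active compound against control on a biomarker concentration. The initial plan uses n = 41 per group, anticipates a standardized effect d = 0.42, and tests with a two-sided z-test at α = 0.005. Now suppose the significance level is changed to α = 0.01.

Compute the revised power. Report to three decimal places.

Power ≈ 0.250

δ = d·√(n/2) = 0.42 × √(41/2) = 1.9016 (unchanged). New critical value: z_{0.005} = 2.576.
Revised power = Φ(δ − 2.576) + Φ(−δ − 2.576) = Φ(-0.674) + Φ(-4.477) = 0.2501 + 0.0000 = 0.2501.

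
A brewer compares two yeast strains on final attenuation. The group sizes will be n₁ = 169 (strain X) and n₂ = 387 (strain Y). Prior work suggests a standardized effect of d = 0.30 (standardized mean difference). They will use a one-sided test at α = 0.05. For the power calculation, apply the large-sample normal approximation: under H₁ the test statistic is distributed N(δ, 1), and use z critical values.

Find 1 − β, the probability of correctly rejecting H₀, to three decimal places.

Noncentrality parameter: δ = d / √(1/n₁ + 1/n₂) = 0.30 / √(1/169 + 1/387) = 3.2537
Critical value for a one-sided test at α = 0.05: z_α = 1.645.
Power = P(Z > 1.645 − δ) = Φ(1.609) = 0.9462.

Power ≈ 0.946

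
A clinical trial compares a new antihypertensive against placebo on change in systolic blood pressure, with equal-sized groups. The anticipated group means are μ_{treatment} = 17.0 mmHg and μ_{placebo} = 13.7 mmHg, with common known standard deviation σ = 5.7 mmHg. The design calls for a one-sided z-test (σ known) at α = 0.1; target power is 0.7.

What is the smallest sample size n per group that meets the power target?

Standardized effect: d = |μ_{treatment} − μ_{placebo}| / σ = |17.0 − 13.7| / 5.7 = 0.5789
Set Φ(δ − 1.282) = 0.7; then δ − 1.282 = Φ⁻¹(0.7) = 0.524, giving δ = 1.806.
δ = d·√(n/2) ⇒ n = 2(δ/d)² = 2 × (1.806 / 0.5789)² = 19.46.
Round up to the next whole unit.

n = 20 per group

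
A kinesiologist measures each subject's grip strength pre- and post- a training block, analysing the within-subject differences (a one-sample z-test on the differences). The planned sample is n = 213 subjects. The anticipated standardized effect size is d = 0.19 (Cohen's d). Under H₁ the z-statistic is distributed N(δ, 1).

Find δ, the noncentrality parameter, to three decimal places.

δ = d·√n = 0.19 × √213 = 2.7730

δ ≈ 2.773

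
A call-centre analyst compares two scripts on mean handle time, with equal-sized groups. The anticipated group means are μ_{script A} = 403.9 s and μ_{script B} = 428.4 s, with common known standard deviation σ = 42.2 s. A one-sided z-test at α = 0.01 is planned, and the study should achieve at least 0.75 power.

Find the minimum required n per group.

Standardized effect: d = |μ_{script A} − μ_{script B}| / σ = |403.9 − 428.4| / 42.2 = 0.5806
Set Φ(δ − 2.326) = 0.75; then δ − 2.326 = Φ⁻¹(0.75) = 0.674, giving δ = 3.001.
δ = d·√(n/2) ⇒ n = 2(δ/d)² = 2 × (3.001 / 0.5806)² = 53.43.
Rounding up, n = 54 per group.

n = 54 per group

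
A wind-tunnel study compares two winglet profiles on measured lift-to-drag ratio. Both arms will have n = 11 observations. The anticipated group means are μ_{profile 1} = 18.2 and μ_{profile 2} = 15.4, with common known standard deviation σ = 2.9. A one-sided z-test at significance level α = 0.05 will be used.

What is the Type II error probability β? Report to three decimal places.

β ≈ 0.268

Standardized effect: d = |μ_{profile 1} − μ_{profile 2}| / σ = |18.2 − 15.4| / 2.9 = 0.9655
Noncentrality parameter: δ = d·√(n/2) = 0.9655 × √(11/2) = 2.2643
One-sided α = 0.05 → critical value z_{0.05} = 1.645.
Power = P(Z > 1.645 − δ) = Φ(0.619) = 0.7322.
Type II error: β = 1 − power = 1 − 0.7322 = 0.2678.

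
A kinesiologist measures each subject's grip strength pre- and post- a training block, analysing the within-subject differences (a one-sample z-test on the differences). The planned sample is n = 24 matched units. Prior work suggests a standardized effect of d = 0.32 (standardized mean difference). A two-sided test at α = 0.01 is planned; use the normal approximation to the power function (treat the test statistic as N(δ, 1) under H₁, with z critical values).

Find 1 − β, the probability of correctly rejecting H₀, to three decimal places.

Noncentrality parameter: δ = d·√n = 0.32 × √24 = 1.5677
Critical value for a two-sided test at α = 0.01: z_{α/2} = 2.576.
Power = Φ(δ − 2.576) + Φ(−δ − 2.576) = Φ(-1.008) + Φ(-4.144) = 0.1567 + 0.0000 = 0.1567.

Power ≈ 0.157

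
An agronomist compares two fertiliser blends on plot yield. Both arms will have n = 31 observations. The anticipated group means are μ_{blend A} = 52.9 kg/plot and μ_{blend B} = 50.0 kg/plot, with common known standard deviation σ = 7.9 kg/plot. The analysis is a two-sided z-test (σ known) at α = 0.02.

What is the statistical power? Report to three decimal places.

Power ≈ 0.189

Standardized effect: d = |μ_{blend A} − μ_{blend B}| / σ = |52.9 − 50.0| / 7.9 = 0.3671
Noncentrality parameter: δ = d·√(n/2) = 0.3671 × √(31/2) = 1.4452
Two-sided α = 0.02 → critical value z_{0.01} = 2.326.
Power = Φ(δ − 2.326) + Φ(−δ − 2.326) = Φ(-0.881) + Φ(-3.772) = 0.1891 + 0.0001 = 0.1892.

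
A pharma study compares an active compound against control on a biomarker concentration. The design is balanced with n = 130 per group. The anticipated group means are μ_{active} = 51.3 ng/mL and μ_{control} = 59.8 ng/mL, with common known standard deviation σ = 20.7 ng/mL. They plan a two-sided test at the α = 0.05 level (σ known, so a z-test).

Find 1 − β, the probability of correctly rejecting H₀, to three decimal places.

Power ≈ 0.912

Standardized effect: d = |μ_{active} − μ_{control}| / σ = |51.3 − 59.8| / 20.7 = 0.4106
Noncentrality parameter: δ = d·√(n/2) = 0.4106 × √(130/2) = 3.3106
Two-sided α = 0.05 → critical value z_{0.025} = 1.960.
Power = Φ(δ − 1.960) + Φ(−δ − 1.960) = Φ(1.351) + Φ(-5.271) = 0.9116 + 0.0000 = 0.9116.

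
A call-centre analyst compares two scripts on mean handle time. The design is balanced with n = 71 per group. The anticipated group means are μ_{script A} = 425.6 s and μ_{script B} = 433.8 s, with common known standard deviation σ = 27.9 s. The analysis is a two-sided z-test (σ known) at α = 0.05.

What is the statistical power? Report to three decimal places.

Standardized effect: d = |μ_{script A} − μ_{script B}| / σ = |425.6 − 433.8| / 27.9 = 0.2939
Noncentrality parameter: δ = d·√(n/2) = 0.2939 × √(71/2) = 1.7512
Two-sided α = 0.05 → critical value z_{0.025} = 1.960.
Power = Φ(δ − 1.960) + Φ(−δ − 1.960) = Φ(-0.209) + Φ(-3.711) = 0.4173 + 0.0001 = 0.4174.

Power ≈ 0.417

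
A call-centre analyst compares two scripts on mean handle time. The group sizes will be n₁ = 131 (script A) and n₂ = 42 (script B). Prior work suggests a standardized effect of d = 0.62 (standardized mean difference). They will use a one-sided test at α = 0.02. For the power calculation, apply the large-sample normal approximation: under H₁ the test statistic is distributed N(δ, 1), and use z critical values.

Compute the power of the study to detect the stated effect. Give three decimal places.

Power ≈ 0.925

Noncentrality parameter: δ = d / √(1/n₁ + 1/n₂) = 0.62 / √(1/131 + 1/42) = 3.4965
Critical value for a one-sided test at α = 0.02: z_α = 2.054.
Power = Φ(δ − 2.054) = Φ(1.443) = 0.9254.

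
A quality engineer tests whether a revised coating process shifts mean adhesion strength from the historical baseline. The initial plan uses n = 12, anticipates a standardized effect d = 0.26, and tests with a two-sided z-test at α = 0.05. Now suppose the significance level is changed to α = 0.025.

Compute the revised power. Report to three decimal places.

δ = d·√n = 0.26 × √12 = 0.9007 (unchanged). New critical value: z_{0.0125} = 2.241.
Revised power = Φ(δ − 2.241) + Φ(−δ − 2.241) = Φ(-1.341) + Φ(-3.142) = 0.0900 + 0.0008 = 0.0908.

Power ≈ 0.091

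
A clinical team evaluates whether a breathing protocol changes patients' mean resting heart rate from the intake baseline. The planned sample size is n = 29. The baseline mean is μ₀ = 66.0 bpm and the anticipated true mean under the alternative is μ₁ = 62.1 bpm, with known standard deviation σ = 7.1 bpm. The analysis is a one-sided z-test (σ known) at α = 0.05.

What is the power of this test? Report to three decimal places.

Standardized effect: d = |μ₁ − μ₀| / σ = |62.1 − 66.0| / 7.1 = 0.5493
Noncentrality parameter: δ = d·√n = 0.5493 × √29 = 2.9580
One-sided α = 0.05 → critical value z_{0.05} = 1.645.
Power = P(Z > 1.645 − δ) = Φ(1.313) = 0.9054.

Power ≈ 0.905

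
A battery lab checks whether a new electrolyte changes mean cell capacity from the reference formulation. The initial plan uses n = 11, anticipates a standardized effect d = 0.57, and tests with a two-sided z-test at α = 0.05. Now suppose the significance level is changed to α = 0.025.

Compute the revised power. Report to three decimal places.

δ = d·√n = 0.57 × √11 = 1.8905 (unchanged). New critical value: z_{0.0125} = 2.241.
Revised power = Φ(δ − 2.241) + Φ(−δ − 2.241) = Φ(-0.351) + Φ(-4.132) = 0.3628 + 0.0000 = 0.3628.

Power ≈ 0.363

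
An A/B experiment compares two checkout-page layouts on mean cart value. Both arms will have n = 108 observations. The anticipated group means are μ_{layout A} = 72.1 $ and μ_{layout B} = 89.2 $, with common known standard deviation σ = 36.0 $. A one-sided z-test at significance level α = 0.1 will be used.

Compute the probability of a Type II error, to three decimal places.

β ≈ 0.014

Standardized effect: d = |μ_{layout A} − μ_{layout B}| / σ = |72.1 − 89.2| / 36.0 = 0.4750
Noncentrality parameter: δ = d·√(n/2) = 0.4750 × √(108/2) = 3.4905
One-sided α = 0.1 → critical value z_{0.1} = 1.282.
Power = P(Z > 1.282 − δ) = Φ(2.209) = 0.9864.
Type II error: β = 1 − power = 1 − 0.9864 = 0.0136.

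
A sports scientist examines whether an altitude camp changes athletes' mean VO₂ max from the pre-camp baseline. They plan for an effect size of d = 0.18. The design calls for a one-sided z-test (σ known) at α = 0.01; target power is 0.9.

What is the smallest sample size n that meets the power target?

For power 0.9 need Φ(δ − z_{0.01}) = 0.9, so δ = z_{0.01} + z_{0.10} = 2.326 + 1.282 = 3.608.
δ = d·√n ⇒ n = (δ/d)² = (3.608 / 0.18)² = 401.76.
Round up to the next whole unit.

n = 402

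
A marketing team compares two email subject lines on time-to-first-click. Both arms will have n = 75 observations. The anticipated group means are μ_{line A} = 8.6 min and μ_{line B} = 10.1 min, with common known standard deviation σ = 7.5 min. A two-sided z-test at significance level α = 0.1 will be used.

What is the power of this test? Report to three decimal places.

Standardized effect: d = |μ_{line A} − μ_{line B}| / σ = |8.6 − 10.1| / 7.5 = 0.2000
Noncentrality parameter: δ = d·√(n/2) = 0.2000 × √(75/2) = 1.2247
Two-sided α = 0.1 → critical value z_{0.05} = 1.645.
Power = Φ(δ − 1.645) + Φ(−δ − 1.645) = Φ(-0.420) + Φ(-2.870) = 0.3372 + 0.0021 = 0.3393.

Power ≈ 0.339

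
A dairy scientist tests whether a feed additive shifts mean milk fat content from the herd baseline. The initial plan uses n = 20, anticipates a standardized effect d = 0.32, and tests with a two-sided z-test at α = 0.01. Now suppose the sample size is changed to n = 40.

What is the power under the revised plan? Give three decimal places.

Power ≈ 0.290

With n = 40: δ = d·√n = 0.32 × √40 = 2.0239. Critical value z_{0.005} = 2.576.
Revised power = Φ(δ − 2.576) + Φ(−δ − 2.576) = Φ(-0.552) + Φ(-4.600) = 0.2905 + 0.0000 = 0.2905.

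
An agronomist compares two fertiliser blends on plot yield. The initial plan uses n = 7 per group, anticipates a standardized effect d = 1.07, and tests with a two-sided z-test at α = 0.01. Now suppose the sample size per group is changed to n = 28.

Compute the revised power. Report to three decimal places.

Power ≈ 0.923

With n = 28 per group: δ = d·√(n/2) = 1.07 × √(28/2) = 4.0036. Critical value z_{0.005} = 2.576.
Revised power = Φ(δ − 2.576) + Φ(−δ − 2.576) = Φ(1.428) + Φ(-6.579) = 0.9233 + 0.0000 = 0.9233.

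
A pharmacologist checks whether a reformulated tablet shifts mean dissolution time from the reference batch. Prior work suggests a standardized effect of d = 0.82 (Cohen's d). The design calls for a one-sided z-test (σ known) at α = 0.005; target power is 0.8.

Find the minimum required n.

n = 18

Set Φ(δ − 2.576) = 0.8; then δ − 2.576 = Φ⁻¹(0.8) = 0.842, giving δ = 3.417.
δ = d·√n ⇒ n = (δ/d)² = (3.417 / 0.82)² = 17.37.
Rounding up, n = 18.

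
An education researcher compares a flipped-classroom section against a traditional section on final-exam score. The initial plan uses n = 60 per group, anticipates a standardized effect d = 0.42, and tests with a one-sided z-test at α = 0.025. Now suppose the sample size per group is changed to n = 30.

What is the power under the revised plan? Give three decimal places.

With n = 30 per group: δ = d·√(n/2) = 0.42 × √(30/2) = 1.6267. Critical value z_{0.025} = 1.960.
Revised power = P(Z > 1.960 − δ) = Φ(-0.333) = 0.3694.

Power ≈ 0.369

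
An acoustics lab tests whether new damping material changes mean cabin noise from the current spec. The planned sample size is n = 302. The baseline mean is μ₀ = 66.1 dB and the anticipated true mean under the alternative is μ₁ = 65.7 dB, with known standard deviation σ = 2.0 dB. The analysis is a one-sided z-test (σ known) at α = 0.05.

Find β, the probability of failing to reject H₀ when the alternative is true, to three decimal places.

Standardized effect: d = |μ₁ − μ₀| / σ = |65.7 − 66.1| / 2.0 = 0.2000
Noncentrality parameter: δ = d·√n = 0.2000 × √302 = 3.4756
Critical value for a one-sided test at α = 0.05: z_α = 1.645.
Power = Φ(δ − 1.645) = Φ(1.831) = 0.9664.
Type II error: β = 1 − power = 1 − 0.9664 = 0.0336.

β ≈ 0.034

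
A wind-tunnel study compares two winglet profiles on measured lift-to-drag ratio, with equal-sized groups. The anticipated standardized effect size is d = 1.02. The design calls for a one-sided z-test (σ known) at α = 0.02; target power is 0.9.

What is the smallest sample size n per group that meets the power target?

For power 0.9 need Φ(δ − z_{0.02}) = 0.9, so δ = z_{0.02} + z_{0.10} = 2.054 + 1.282 = 3.335.
δ = d·√(n/2) ⇒ n = 2(δ/d)² = 2 × (3.335 / 1.02)² = 21.38.
Rounding up, n = 22 per group.

n = 22 per group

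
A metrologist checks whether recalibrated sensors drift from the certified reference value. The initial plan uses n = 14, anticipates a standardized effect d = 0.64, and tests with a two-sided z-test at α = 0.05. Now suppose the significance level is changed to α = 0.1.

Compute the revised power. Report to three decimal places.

Power ≈ 0.773

δ = d·√n = 0.64 × √14 = 2.3947 (unchanged). New critical value: z_{0.05} = 1.645.
Revised power = Φ(δ − 1.645) + Φ(−δ − 1.645) = Φ(0.750) + Φ(-4.040) = 0.7733 + 0.0000 = 0.7733.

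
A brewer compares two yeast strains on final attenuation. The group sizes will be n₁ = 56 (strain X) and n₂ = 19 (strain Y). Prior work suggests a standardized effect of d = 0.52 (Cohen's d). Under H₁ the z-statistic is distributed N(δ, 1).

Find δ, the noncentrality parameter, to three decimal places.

The noncentrality parameter scales effect size by the design's sample-size factor: δ = d / √(1/n₁ + 1/n₂) = 0.52 / √(1/56 + 1/19) = 1.9586

δ ≈ 1.959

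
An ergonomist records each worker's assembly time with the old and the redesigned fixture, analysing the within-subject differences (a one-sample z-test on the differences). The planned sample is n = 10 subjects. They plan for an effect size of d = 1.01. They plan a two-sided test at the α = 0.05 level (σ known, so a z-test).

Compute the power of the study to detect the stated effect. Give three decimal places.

Power ≈ 0.891

Noncentrality parameter: λ = d·√n = 1.01 × √10 = 3.1939
Two-sided α = 0.05 → critical value z_{0.025} = 1.960.
Power = Φ(λ − 1.960) + Φ(−λ − 1.960) = Φ(1.234) + Φ(-5.154) = 0.8914 + 0.0000 = 0.8914.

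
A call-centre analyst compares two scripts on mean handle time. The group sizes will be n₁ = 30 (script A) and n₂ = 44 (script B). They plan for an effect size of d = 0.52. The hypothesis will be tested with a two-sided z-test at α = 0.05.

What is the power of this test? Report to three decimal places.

Noncentrality parameter: δ = d / √(1/n₁ + 1/n₂) = 0.52 / √(1/30 + 1/44) = 2.1962
Critical value for a two-sided test at α = 0.05: z_{α/2} = 1.960.
Power = Φ(δ − 1.960) + Φ(−δ − 1.960) = Φ(0.236) + Φ(-4.156) = 0.5934 + 0.0000 = 0.5934.

Power ≈ 0.593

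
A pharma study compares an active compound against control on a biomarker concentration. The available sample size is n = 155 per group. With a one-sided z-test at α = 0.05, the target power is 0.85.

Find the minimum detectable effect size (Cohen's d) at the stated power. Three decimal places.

Need Φ(δ − 1.645) = 0.85, so δ = 1.645 + 1.036 = 2.681.
δ = d·√(n/2) ⇒ d = δ/√(n/2) = 2.681/√(155/2) = 0.3046.

d ≈ 0.305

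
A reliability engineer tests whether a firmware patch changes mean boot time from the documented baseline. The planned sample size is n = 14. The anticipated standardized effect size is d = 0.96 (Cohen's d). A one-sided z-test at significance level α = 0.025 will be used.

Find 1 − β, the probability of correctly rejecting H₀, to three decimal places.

Power ≈ 0.949

Noncentrality parameter: δ = d·√n = 0.96 × √14 = 3.5920
One-sided α = 0.025 → critical value z_{0.025} = 1.960.
Power = Φ(δ − 1.960) = Φ(1.632) = 0.9487.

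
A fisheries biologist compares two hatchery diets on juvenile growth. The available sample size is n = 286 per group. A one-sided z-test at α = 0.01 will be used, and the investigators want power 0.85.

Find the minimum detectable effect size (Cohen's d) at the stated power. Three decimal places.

Need Φ(δ − 2.326) = 0.85, so δ = 2.326 + 1.036 = 3.363.
δ = d·√(n/2) ⇒ d = δ/√(n/2) = 3.363/√(286/2) = 0.2812.

d ≈ 0.281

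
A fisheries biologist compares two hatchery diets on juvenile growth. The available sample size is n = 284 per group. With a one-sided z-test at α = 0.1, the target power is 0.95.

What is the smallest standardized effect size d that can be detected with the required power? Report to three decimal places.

Need Φ(δ − 1.282) = 0.95, so δ = 1.282 + 1.645 = 2.926.
δ = d·√(n/2) ⇒ d = δ/√(n/2) = 2.926/√(284/2) = 0.2456.

d ≈ 0.246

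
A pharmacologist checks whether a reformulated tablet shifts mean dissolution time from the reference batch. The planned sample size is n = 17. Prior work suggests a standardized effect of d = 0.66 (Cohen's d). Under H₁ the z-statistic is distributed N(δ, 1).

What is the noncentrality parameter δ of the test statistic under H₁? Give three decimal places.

δ ≈ 2.721

δ = d·√n = 0.66 × √17 = 2.7212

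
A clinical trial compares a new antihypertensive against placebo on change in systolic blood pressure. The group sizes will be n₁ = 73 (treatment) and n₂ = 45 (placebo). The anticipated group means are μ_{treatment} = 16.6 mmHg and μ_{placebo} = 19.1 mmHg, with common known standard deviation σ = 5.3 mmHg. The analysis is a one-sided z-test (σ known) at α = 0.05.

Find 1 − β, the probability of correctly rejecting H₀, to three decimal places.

Power ≈ 0.801

Standardized effect: d = |μ_{treatment} − μ_{placebo}| / σ = |16.6 − 19.1| / 5.3 = 0.4717
Noncentrality parameter: δ = d / √(1/n₁ + 1/n₂) = 0.4717 / √(1/73 + 1/45) = 2.4888
One-sided α = 0.05 → critical value z_{0.05} = 1.645.
Power = P(Z > 1.645 − δ) = Φ(0.844) = 0.8007.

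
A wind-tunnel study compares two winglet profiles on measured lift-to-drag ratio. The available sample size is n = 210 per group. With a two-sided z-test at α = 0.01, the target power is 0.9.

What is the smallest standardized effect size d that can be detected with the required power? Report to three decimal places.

Need Φ(δ − 2.576) = 0.9, so δ = 2.576 + 1.282 = 3.857.
(Lower-tail contribution to power is negligible for δ > 0.)
δ = d·√(n/2) ⇒ d = δ/√(n/2) = 3.857/√(210/2) = 0.3764.

d ≈ 0.376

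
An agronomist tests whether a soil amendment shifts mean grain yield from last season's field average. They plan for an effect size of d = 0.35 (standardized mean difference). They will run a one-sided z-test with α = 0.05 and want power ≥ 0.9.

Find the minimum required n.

n = 70

Set Φ(δ − 1.645) = 0.9; then δ − 1.645 = Φ⁻¹(0.9) = 1.282, giving δ = 2.926.
δ = d·√n ⇒ n = (δ/d)² = (2.926 / 0.35)² = 69.91.
Rounding up, n = 70.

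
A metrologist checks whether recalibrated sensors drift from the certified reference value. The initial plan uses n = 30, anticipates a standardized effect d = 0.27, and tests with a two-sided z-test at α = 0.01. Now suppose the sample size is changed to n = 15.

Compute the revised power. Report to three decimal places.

With n = 15: δ = d·√n = 0.27 × √15 = 1.0457. Critical value z_{0.005} = 2.576.
Revised power = Φ(δ − 2.576) + Φ(−δ − 2.576) = Φ(-1.530) + Φ(-3.622) = 0.0630 + 0.0001 = 0.0631.

Power ≈ 0.063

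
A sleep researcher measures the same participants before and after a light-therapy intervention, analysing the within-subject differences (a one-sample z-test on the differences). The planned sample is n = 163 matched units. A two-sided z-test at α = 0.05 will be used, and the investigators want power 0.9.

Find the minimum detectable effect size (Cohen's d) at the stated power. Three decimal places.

Need Φ(δ − 1.960) = 0.9, so δ = 1.960 + 1.282 = 3.242.
(Lower-tail contribution to power is negligible for δ > 0.)
δ = d·√n ⇒ d = δ/√n = 3.242/√163 = 0.2539.

d ≈ 0.254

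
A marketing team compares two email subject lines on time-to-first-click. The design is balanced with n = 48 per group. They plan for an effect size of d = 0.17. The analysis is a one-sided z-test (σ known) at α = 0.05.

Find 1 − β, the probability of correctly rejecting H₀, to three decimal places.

Noncentrality parameter: δ = d·√(n/2) = 0.17 × √(48/2) = 0.8328
One-sided α = 0.05 → critical value z_{0.05} = 1.645.
Power = Φ(δ − 1.645) = Φ(-0.812) = 0.2084.

Power ≈ 0.208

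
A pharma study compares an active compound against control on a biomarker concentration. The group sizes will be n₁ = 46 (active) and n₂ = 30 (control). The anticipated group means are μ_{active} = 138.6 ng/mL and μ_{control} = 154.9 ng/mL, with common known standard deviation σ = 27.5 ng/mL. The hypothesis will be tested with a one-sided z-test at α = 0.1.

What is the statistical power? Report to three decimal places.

Power ≈ 0.893

Standardized effect: d = |μ_{active} − μ_{control}| / σ = |138.6 − 154.9| / 27.5 = 0.5927
Noncentrality parameter: δ = d / √(1/n₁ + 1/n₂) = 0.5927 / √(1/46 + 1/30) = 2.5257
One-sided α = 0.1 → critical value z_{0.1} = 1.282.
Power = P(Z > 1.282 − δ) = Φ(1.244) = 0.8933.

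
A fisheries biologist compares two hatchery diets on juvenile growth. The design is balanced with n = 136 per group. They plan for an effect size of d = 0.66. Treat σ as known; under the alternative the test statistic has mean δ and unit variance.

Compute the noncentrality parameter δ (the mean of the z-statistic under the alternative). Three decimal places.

The noncentrality parameter scales effect size by the design's sample-size factor: δ = d·√(n/2) = 0.66 × √(136/2) = 5.4425

δ ≈ 5.442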